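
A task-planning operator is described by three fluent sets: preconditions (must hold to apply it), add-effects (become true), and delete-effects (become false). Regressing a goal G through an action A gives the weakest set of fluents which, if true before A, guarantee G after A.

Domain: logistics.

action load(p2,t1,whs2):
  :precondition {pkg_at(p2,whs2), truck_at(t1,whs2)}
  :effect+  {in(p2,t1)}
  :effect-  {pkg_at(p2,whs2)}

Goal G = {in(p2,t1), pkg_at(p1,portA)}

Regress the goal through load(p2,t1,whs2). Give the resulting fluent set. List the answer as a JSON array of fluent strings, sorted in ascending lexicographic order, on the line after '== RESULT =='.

Compute (G \ add) ∪ pre:
  G ∩ del = {}  (empty — regression defined)
  G \ add = {in(p2,t1), pkg_at(p1,portA)} \ {in(p2,t1)} = {pkg_at(p1,portA)}
  ∪ pre   = {pkg_at(p1,portA)} ∪ {pkg_at(p2,whs2), truck_at(t1,whs2)}
          = {pkg_at(p1,portA), pkg_at(p2,whs2), truck_at(t1,whs2)}

== RESULT ==
["pkg_at(p1,portA)", "pkg_at(p2,whs2)", "truck_at(t1,whs2)"]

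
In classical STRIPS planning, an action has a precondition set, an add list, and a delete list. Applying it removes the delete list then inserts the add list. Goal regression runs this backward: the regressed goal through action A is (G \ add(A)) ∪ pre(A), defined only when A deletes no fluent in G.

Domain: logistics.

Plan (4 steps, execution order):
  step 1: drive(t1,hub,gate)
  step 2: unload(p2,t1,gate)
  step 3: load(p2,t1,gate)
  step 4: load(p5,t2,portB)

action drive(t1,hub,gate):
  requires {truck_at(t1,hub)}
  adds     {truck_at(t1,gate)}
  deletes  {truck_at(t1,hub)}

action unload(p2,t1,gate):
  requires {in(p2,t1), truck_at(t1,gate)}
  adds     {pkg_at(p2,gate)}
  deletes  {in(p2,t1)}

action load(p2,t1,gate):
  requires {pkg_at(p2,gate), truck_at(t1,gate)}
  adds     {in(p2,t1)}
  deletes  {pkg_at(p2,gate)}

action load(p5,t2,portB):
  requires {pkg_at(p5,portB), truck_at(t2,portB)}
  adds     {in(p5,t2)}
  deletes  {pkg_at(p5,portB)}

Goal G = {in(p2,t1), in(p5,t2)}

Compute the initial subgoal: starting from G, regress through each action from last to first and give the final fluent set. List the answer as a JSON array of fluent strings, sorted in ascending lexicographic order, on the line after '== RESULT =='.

Regress step by step:
  through step 4 (load(p5,t2,portB)): drop {in(p5,t2)}, keep {in(p2,t1)}, require {pkg_at(p5,portB), truck_at(t2,portB)}
    → {in(p2,t1), pkg_at(p5,portB), truck_at(t2,portB)}
  through step 3 (load(p2,t1,gate)): drop {in(p2,t1)}, keep {pkg_at(p5,portB), truck_at(t2,portB)}, require {pkg_at(p2,gate), truck_at(t1,gate)}
    → {pkg_at(p2,gate), pkg_at(p5,portB), truck_at(t1,gate), truck_at(t2,portB)}
  through step 2 (unload(p2,t1,gate)): drop {pkg_at(p2,gate)}, keep {pkg_at(p5,portB), truck_at(t1,gate), truck_at(t2,portB)}, require {in(p2,t1), truck_at(t1,gate)}
    → {in(p2,t1), pkg_at(p5,portB), truck_at(t1,gate), truck_at(t2,portB)}
  through step 1 (drive(t1,hub,gate)): drop {truck_at(t1,gate)}, keep {in(p2,t1), pkg_at(p5,portB), truck_at(t2,portB)}, require {truck_at(t1,hub)}
    → {in(p2,t1), pkg_at(p5,portB), truck_at(t1,hub), truck_at(t2,portB)}

== RESULT ==
["in(p2,t1)", "pkg_at(p5,portB)", "truck_at(t1,hub)", "truck_at(t2,portB)"]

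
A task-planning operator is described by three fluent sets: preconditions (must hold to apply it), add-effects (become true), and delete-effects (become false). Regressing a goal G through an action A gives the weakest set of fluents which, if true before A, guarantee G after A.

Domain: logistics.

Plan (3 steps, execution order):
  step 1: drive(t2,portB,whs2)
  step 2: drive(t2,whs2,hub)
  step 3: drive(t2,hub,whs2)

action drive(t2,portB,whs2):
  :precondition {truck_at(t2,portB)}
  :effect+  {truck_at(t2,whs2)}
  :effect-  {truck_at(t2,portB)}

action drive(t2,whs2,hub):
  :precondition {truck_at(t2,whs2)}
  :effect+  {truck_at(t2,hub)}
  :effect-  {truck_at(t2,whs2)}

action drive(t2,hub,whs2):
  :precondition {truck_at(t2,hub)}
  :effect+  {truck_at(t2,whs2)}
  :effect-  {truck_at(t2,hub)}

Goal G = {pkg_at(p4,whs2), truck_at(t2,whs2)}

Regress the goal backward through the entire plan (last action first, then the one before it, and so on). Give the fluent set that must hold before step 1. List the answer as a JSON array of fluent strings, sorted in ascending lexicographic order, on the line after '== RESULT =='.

Work backward from the goal:
  through step 3 (drive(t2,hub,whs2)): drop {truck_at(t2,whs2)}, keep {pkg_at(p4,whs2)}, require {truck_at(t2,hub)}
    → {pkg_at(p4,whs2), truck_at(t2,hub)}
  through step 2 (drive(t2,whs2,hub)): drop {truck_at(t2,hub)}, keep {pkg_at(p4,whs2)}, require {truck_at(t2,whs2)}
    → {pkg_at(p4,whs2), truck_at(t2,whs2)}
  through step 1 (drive(t2,portB,whs2)): drop {truck_at(t2,whs2)}, keep {pkg_at(p4,whs2)}, require {truck_at(t2,portB)}
    → {pkg_at(p4,whs2), truck_at(t2,portB)}

== RESULT ==
["pkg_at(p4,whs2)", "truck_at(t2,portB)"]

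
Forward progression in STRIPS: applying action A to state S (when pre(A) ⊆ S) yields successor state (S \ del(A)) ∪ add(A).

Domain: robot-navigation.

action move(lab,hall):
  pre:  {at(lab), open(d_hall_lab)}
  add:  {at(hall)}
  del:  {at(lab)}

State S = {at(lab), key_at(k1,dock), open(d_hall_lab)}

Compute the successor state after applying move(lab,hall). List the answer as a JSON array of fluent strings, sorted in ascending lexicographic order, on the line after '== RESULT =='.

Compute (S \ del) ∪ add:
  pre ⊆ S: {at(lab), open(d_hall_lab)} ⊆ S  — applicable
  S \ del = {key_at(k1,dock), open(d_hall_lab)}
  ∪ add   = {at(hall), key_at(k1,dock), open(d_hall_lab)}

== RESULT ==
["at(hall)", "key_at(k1,dock)", "open(d_hall_lab)"]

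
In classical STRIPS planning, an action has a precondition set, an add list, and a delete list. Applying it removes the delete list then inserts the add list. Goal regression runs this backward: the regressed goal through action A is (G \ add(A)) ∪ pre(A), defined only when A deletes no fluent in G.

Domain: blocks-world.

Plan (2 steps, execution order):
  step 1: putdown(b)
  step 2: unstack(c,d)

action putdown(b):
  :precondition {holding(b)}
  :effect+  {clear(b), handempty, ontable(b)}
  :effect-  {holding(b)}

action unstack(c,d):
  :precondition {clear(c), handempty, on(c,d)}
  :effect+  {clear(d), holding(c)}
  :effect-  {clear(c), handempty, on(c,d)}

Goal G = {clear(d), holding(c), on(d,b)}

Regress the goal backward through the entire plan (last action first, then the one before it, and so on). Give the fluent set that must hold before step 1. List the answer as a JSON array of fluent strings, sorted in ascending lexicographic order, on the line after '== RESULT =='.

Work backward from the goal:
  through step 2 (unstack(c,d)): drop {clear(d), holding(c)}, keep {on(d,b)}, require {clear(c), handempty, on(c,d)}
    → {clear(c), handempty, on(c,d), on(d,b)}
  through step 1 (putdown(b)): drop {handempty}, keep {clear(c), on(c,d), on(d,b)}, require {holding(b)}
    → {clear(c), holding(b), on(c,d), on(d,b)}

== RESULT ==
["clear(c)", "holding(b)", "on(c,d)", "on(d,b)"]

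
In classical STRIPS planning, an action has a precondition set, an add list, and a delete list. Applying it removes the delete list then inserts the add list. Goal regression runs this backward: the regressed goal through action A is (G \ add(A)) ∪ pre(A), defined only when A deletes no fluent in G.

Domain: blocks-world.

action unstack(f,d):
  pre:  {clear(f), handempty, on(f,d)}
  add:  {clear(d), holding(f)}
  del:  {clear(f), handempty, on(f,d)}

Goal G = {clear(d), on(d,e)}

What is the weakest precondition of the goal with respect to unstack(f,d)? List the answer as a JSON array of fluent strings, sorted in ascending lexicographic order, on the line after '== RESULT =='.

Compute (G \ add) ∪ pre:
  G ∩ del = {}  (empty — regression defined)
  G \ add = {clear(d), on(d,e)} \ {clear(d), holding(f)} = {on(d,e)}
  ∪ pre   = {on(d,e)} ∪ {clear(f), handempty, on(f,d)}
          = {clear(f), handempty, on(d,e), on(f,d)}

== RESULT ==
["clear(f)", "handempty", "on(d,e)", "on(f,d)"]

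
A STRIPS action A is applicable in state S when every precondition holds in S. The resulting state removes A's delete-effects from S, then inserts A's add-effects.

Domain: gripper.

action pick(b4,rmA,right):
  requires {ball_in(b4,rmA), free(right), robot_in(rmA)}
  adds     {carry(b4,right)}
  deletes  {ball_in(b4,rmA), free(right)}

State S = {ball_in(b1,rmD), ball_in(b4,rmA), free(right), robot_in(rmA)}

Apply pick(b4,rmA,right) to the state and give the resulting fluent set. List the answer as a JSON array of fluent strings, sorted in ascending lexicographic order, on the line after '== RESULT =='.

Compute (S \ del) ∪ add:
  pre ⊆ S: {ball_in(b4,rmA), free(right), robot_in(rmA)} ⊆ S  — applicable
  S \ del = {ball_in(b1,rmD), robot_in(rmA)}
  ∪ add   = {ball_in(b1,rmD), carry(b4,right), robot_in(rmA)}

== RESULT ==
["ball_in(b1,rmD)", "carry(b4,right)", "robot_in(rmA)"]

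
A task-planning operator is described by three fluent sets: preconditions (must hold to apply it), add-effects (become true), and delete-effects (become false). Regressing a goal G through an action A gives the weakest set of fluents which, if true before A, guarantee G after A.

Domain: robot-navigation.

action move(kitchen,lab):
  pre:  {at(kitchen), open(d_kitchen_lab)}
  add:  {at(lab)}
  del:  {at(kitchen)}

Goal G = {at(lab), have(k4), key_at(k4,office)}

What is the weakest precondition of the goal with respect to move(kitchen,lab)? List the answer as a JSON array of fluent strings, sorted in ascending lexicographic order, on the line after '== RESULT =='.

Regress:
  G ∩ del = {}  (empty — regression defined)
  G \ add = {at(lab), have(k4), key_at(k4,office)} \ {at(lab)} = {have(k4), key_at(k4,office)}
  ∪ pre   = {have(k4), key_at(k4,office)} ∪ {at(kitchen), open(d_kitchen_lab)}
          = {at(kitchen), have(k4), key_at(k4,office), open(d_kitchen_lab)}

== RESULT ==
["at(kitchen)", "have(k4)", "key_at(k4,office)", "open(d_kitchen_lab)"]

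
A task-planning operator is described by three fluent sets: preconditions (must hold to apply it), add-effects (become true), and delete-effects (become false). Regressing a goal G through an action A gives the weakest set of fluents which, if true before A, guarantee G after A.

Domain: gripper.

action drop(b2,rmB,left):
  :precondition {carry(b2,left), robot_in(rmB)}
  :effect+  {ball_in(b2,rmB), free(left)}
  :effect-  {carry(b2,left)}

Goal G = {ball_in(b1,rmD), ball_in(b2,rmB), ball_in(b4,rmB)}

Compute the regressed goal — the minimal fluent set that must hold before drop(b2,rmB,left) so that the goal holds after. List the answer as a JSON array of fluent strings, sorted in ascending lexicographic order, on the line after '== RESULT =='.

Regress:
  G ∩ del = {}  (empty — regression defined)
  G \ add = {ball_in(b1,rmD), ball_in(b2,rmB), ball_in(b4,rmB)} \ {ball_in(b2,rmB), free(left)} = {ball_in(b1,rmD), ball_in(b4,rmB)}
  ∪ pre   = {ball_in(b1,rmD), ball_in(b4,rmB)} ∪ {carry(b2,left), robot_in(rmB)}
          = {ball_in(b1,rmD), ball_in(b4,rmB), carry(b2,left), robot_in(rmB)}

== RESULT ==
["ball_in(b1,rmD)", "ball_in(b4,rmB)", "carry(b2,left)", "robot_in(rmB)"]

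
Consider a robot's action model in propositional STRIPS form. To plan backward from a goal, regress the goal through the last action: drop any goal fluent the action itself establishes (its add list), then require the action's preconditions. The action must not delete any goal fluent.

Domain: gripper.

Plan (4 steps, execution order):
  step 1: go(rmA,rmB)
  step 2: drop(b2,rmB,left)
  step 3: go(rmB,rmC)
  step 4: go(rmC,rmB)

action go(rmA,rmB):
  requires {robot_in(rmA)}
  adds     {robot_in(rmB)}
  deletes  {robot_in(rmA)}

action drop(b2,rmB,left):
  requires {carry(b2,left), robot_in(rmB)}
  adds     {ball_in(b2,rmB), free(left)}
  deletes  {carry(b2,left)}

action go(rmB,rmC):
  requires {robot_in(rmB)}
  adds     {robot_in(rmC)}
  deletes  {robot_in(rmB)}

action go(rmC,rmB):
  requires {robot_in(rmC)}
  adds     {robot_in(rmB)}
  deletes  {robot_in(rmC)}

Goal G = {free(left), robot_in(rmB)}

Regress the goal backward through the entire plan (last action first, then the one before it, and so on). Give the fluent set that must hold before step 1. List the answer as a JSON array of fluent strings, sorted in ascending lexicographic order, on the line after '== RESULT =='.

Work backward from the goal:
  through step 4 (go(rmC,rmB)): drop {robot_in(rmB)}, keep {free(left)}, require {robot_in(rmC)}
    → {free(left), robot_in(rmC)}
  through step 3 (go(rmB,rmC)): drop {robot_in(rmC)}, keep {free(left)}, require {robot_in(rmB)}
    → {free(left), robot_in(rmB)}
  through step 2 (drop(b2,rmB,left)): drop {free(left)}, keep {robot_in(rmB)}, require {carry(b2,left), robot_in(rmB)}
    → {carry(b2,left), robot_in(rmB)}
  through step 1 (go(rmA,rmB)): drop {robot_in(rmB)}, keep {carry(b2,left)}, require {robot_in(rmA)}
    → {carry(b2,left), robot_in(rmA)}

== RESULT ==
["carry(b2,left)", "robot_in(rmA)"]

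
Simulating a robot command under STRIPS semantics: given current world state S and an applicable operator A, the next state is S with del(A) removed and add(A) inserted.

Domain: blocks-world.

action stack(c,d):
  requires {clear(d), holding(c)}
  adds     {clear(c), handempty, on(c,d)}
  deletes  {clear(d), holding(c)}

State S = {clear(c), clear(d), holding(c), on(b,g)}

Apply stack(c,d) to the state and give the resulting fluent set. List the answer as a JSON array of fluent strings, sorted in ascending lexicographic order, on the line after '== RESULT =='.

Compute (S \ del) ∪ add:
  pre ⊆ S: {clear(d), holding(c)} ⊆ S  — applicable
  S \ del = {clear(c), on(b,g)}
  ∪ add   = {clear(c), handempty, on(b,g), on(c,d)}

== RESULT ==
["clear(c)", "handempty", "on(b,g)", "on(c,d)"]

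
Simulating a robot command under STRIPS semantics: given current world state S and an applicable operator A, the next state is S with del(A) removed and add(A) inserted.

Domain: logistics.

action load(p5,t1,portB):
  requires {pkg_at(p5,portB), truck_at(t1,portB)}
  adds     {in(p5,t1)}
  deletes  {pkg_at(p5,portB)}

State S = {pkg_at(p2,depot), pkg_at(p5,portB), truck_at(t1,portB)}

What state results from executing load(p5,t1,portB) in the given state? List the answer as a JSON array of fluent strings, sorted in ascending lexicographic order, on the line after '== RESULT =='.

Progress:
  pre ⊆ S: {pkg_at(p5,portB), truck_at(t1,portB)} ⊆ S  — applicable
  S \ del = {pkg_at(p2,depot), truck_at(t1,portB)}
  ∪ add   = {in(p5,t1), pkg_at(p2,depot), truck_at(t1,portB)}

== RESULT ==
["in(p5,t1)", "pkg_at(p2,depot)", "truck_at(t1,portB)"]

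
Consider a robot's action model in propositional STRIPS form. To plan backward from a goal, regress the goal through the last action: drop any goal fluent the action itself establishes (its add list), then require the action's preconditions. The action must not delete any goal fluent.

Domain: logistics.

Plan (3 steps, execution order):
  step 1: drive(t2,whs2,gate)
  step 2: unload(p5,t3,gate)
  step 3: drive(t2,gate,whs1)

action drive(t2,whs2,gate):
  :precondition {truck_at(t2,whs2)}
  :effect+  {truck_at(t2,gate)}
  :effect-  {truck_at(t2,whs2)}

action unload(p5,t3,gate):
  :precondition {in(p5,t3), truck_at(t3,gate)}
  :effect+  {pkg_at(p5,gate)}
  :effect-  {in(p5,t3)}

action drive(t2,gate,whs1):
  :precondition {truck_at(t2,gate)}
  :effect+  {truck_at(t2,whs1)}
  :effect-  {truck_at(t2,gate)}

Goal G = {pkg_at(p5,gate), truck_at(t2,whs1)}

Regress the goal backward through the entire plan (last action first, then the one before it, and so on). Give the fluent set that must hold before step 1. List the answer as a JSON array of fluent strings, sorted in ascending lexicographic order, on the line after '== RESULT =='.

Regress step by step:
  through step 3 (drive(t2,gate,whs1)): drop {truck_at(t2,whs1)}, keep {pkg_at(p5,gate)}, require {truck_at(t2,gate)}
    → {pkg_at(p5,gate), truck_at(t2,gate)}
  through step 2 (unload(p5,t3,gate)): drop {pkg_at(p5,gate)}, keep {truck_at(t2,gate)}, require {in(p5,t3), truck_at(t3,gate)}
    → {in(p5,t3), truck_at(t2,gate), truck_at(t3,gate)}
  through step 1 (drive(t2,whs2,gate)): drop {truck_at(t2,gate)}, keep {in(p5,t3), truck_at(t3,gate)}, require {truck_at(t2,whs2)}
    → {in(p5,t3), truck_at(t2,whs2), truck_at(t3,gate)}

== RESULT ==
["in(p5,t3)", "truck_at(t2,whs2)", "truck_at(t3,gate)"]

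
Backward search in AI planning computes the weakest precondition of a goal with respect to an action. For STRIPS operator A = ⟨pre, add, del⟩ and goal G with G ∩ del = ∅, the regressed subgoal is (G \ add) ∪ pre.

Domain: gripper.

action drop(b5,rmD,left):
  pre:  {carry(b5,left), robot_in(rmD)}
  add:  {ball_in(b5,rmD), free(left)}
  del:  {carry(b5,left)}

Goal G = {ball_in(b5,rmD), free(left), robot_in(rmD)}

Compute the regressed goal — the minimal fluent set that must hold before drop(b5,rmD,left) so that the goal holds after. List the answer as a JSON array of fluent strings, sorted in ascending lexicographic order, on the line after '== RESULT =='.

Regress:
  G ∩ del = {}  (empty — regression defined)
  G \ add = {ball_in(b5,rmD), free(left), robot_in(rmD)} \ {ball_in(b5,rmD), free(left)} = {robot_in(rmD)}
  ∪ pre   = {robot_in(rmD)} ∪ {carry(b5,left), robot_in(rmD)}
          = {carry(b5,left), robot_in(rmD)}

== RESULT ==
["carry(b5,left)", "robot_in(rmD)"]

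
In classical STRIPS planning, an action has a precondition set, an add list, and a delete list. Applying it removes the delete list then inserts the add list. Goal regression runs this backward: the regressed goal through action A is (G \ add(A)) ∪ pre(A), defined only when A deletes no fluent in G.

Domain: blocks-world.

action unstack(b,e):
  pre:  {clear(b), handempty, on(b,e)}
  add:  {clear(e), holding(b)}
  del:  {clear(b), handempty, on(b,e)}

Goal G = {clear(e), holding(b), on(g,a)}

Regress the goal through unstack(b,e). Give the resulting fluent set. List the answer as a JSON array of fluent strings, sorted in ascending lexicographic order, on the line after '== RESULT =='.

Compute (G \ add) ∪ pre:
  G ∩ del = {}  (empty — regression defined)
  G \ add = {clear(e), holding(b), on(g,a)} \ {clear(e), holding(b)} = {on(g,a)}
  ∪ pre   = {on(g,a)} ∪ {clear(b), handempty, on(b,e)}
          = {clear(b), handempty, on(b,e), on(g,a)}

== RESULT ==
["clear(b)", "handempty", "on(b,e)", "on(g,a)"]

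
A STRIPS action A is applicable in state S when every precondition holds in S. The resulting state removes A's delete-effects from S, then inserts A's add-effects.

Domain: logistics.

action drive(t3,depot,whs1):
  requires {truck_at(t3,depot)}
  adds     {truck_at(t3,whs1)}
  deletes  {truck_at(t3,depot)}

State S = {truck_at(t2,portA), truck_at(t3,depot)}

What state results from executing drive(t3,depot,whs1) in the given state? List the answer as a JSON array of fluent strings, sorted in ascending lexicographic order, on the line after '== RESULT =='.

Compute (S \ del) ∪ add:
  pre ⊆ S: {truck_at(t3,depot)} ⊆ S  — applicable
  S \ del = {truck_at(t2,portA)}
  ∪ add   = {truck_at(t2,portA), truck_at(t3,whs1)}

== RESULT ==
["truck_at(t2,portA)", "truck_at(t3,whs1)"]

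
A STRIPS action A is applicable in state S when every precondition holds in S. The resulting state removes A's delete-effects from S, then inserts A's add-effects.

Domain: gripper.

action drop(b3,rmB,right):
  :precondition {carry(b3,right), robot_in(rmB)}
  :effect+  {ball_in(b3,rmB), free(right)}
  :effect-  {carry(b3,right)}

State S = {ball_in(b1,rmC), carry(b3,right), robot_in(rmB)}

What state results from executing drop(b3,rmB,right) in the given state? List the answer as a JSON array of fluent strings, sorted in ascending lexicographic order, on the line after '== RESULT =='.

Compute (S \ del) ∪ add:
  pre ⊆ S: {carry(b3,right), robot_in(rmB)} ⊆ S  — applicable
  S \ del = {ball_in(b1,rmC), robot_in(rmB)}
  ∪ add   = {ball_in(b1,rmC), ball_in(b3,rmB), free(right), robot_in(rmB)}

== RESULT ==
["ball_in(b1,rmC)", "ball_in(b3,rmB)", "free(right)", "robot_in(rmB)"]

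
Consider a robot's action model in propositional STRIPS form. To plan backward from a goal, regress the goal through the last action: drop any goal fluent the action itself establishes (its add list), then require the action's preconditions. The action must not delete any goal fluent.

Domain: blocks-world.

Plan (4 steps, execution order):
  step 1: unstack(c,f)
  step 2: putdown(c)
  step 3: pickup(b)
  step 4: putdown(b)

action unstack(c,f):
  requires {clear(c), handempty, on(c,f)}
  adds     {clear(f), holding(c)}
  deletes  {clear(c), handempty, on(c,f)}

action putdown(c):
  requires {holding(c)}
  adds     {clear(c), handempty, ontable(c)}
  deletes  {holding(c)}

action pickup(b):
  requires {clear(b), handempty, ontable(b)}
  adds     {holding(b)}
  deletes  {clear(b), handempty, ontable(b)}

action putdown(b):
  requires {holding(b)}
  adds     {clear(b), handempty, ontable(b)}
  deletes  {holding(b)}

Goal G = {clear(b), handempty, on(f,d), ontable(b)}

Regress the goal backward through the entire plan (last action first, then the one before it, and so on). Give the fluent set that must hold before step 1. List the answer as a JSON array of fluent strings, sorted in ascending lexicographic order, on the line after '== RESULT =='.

Work backward from the goal:
  through step 4 (putdown(b)): drop {clear(b), handempty, ontable(b)}, keep {on(f,d)}, require {holding(b)}
    → {holding(b), on(f,d)}
  through step 3 (pickup(b)): drop {holding(b)}, keep {on(f,d)}, require {clear(b), handempty, ontable(b)}
    → {clear(b), handempty, on(f,d), ontable(b)}
  through step 2 (putdown(c)): drop {handempty}, keep {clear(b), on(f,d), ontable(b)}, require {holding(c)}
    → {clear(b), holding(c), on(f,d), ontable(b)}
  through step 1 (unstack(c,f)): drop {holding(c)}, keep {clear(b), on(f,d), ontable(b)}, require {clear(c), handempty, on(c,f)}
    → {clear(b), clear(c), handempty, on(c,f), on(f,d), ontable(b)}

== RESULT ==
["clear(b)", "clear(c)", "handempty", "on(c,f)", "on(f,d)", "ontable(b)"]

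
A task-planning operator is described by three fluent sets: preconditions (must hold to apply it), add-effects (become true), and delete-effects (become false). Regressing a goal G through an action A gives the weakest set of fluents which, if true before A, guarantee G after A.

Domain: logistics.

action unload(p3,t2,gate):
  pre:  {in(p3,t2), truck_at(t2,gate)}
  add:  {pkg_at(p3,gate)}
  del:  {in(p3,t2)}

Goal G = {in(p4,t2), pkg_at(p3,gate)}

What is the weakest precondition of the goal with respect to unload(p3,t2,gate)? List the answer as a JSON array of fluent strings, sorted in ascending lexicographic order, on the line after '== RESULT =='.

Compute (G \ add) ∪ pre:
  G ∩ del = {}  (empty — regression defined)
  G \ add = {in(p4,t2), pkg_at(p3,gate)} \ {pkg_at(p3,gate)} = {in(p4,t2)}
  ∪ pre   = {in(p4,t2)} ∪ {in(p3,t2), truck_at(t2,gate)}
          = {in(p3,t2), in(p4,t2), truck_at(t2,gate)}

== RESULT ==
["in(p3,t2)", "in(p4,t2)", "truck_at(t2,gate)"]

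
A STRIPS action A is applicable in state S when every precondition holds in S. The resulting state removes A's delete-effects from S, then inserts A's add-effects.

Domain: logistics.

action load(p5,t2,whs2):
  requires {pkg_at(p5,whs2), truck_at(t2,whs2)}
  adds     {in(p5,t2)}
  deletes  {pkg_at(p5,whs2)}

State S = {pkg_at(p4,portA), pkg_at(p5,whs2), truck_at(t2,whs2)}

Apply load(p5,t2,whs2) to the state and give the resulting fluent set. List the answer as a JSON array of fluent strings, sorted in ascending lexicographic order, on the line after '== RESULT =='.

Progress:
  pre ⊆ S: {pkg_at(p5,whs2), truck_at(t2,whs2)} ⊆ S  — applicable
  S \ del = {pkg_at(p4,portA), truck_at(t2,whs2)}
  ∪ add   = {in(p5,t2), pkg_at(p4,portA), truck_at(t2,whs2)}

== RESULT ==
["in(p5,t2)", "pkg_at(p4,portA)", "truck_at(t2,whs2)"]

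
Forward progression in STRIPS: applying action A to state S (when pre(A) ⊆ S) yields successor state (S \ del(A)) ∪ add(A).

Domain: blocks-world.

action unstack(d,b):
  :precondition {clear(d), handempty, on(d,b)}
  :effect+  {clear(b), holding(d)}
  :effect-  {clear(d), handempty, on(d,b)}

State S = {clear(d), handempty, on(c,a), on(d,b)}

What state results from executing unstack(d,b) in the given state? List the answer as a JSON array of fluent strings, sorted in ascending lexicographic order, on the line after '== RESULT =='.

Progress:
  pre ⊆ S: {clear(d), handempty, on(d,b)} ⊆ S  — applicable
  S \ del = {on(c,a)}
  ∪ add   = {clear(b), holding(d), on(c,a)}

== RESULT ==
["clear(b)", "holding(d)", "on(c,a)"]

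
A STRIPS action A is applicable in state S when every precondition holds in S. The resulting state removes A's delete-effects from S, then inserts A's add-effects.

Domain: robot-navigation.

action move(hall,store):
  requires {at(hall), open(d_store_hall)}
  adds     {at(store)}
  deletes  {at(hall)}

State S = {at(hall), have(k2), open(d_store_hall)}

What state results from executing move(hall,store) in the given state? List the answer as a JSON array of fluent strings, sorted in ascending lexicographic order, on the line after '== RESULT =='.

Compute (S \ del) ∪ add:
  pre ⊆ S: {at(hall), open(d_store_hall)} ⊆ S  — applicable
  S \ del = {have(k2), open(d_store_hall)}
  ∪ add   = {at(store), have(k2), open(d_store_hall)}

== RESULT ==
["at(store)", "have(k2)", "open(d_store_hall)"]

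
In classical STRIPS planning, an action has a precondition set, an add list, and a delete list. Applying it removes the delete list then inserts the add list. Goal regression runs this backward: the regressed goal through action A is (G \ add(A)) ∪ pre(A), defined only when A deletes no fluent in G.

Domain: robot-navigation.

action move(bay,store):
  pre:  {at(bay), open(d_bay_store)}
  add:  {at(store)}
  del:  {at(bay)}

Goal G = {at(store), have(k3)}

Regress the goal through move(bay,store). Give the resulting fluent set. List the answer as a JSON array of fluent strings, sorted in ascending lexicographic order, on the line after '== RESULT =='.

Regress:
  G ∩ del = {}  (empty — regression defined)
  G \ add = {at(store), have(k3)} \ {at(store)} = {have(k3)}
  ∪ pre   = {have(k3)} ∪ {at(bay), open(d_bay_store)}
          = {at(bay), have(k3), open(d_bay_store)}

== RESULT ==
["at(bay)", "have(k3)", "open(d_bay_store)"]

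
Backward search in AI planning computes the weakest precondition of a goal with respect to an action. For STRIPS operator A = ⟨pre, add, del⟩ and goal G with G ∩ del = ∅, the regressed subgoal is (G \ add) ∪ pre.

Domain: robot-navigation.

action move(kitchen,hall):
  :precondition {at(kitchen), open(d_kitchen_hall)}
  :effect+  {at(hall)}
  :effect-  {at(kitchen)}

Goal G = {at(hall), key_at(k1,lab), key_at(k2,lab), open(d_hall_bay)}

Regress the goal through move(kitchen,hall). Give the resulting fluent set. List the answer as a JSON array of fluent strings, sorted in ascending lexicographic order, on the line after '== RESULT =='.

Compute (G \ add) ∪ pre:
  G ∩ del = {}  (empty — regression defined)
  G \ add = {at(hall), key_at(k1,lab), key_at(k2,lab), open(d_hall_bay)} \ {at(hall)} = {key_at(k1,lab), key_at(k2,lab), open(d_hall_bay)}
  ∪ pre   = {key_at(k1,lab), key_at(k2,lab), open(d_hall_bay)} ∪ {at(kitchen), open(d_kitchen_hall)}
          = {at(kitchen), key_at(k1,lab), key_at(k2,lab), open(d_hall_bay), open(d_kitchen_hall)}

== RESULT ==
["at(kitchen)", "key_at(k1,lab)", "key_at(k2,lab)", "open(d_hall_bay)", "open(d_kitchen_hall)"]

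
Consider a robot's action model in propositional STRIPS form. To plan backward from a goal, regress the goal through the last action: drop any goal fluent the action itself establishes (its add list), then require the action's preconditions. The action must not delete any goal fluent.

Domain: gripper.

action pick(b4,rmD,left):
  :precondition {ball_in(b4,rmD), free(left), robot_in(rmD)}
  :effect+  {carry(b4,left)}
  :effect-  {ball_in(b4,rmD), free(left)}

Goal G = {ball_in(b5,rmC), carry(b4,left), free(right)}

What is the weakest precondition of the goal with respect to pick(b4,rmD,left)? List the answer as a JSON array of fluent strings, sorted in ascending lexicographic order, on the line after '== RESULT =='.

Compute (G \ add) ∪ pre:
  G ∩ del = {}  (empty — regression defined)
  G \ add = {ball_in(b5,rmC), carry(b4,left), free(right)} \ {carry(b4,left)} = {ball_in(b5,rmC), free(right)}
  ∪ pre   = {ball_in(b5,rmC), free(right)} ∪ {ball_in(b4,rmD), free(left), robot_in(rmD)}
          = {ball_in(b4,rmD), ball_in(b5,rmC), free(left), free(right), robot_in(rmD)}

== RESULT ==
["ball_in(b4,rmD)", "ball_in(b5,rmC)", "free(left)", "free(right)", "robot_in(rmD)"]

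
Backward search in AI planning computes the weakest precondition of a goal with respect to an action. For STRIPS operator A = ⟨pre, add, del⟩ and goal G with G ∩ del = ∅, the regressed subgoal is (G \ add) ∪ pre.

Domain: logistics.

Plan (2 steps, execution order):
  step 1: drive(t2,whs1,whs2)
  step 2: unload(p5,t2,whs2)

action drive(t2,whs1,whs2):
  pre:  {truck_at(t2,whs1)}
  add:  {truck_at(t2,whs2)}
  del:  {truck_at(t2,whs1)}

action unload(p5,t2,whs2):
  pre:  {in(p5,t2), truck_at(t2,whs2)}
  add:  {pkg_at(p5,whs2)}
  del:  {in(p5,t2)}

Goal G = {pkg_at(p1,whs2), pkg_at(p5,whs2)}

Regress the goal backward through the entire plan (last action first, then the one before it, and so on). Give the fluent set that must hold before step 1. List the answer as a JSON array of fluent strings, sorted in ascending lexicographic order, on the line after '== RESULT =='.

Work backward from the goal:
  through step 2 (unload(p5,t2,whs2)): drop {pkg_at(p5,whs2)}, keep {pkg_at(p1,whs2)}, require {in(p5,t2), truck_at(t2,whs2)}
    → {in(p5,t2), pkg_at(p1,whs2), truck_at(t2,whs2)}
  through step 1 (drive(t2,whs1,whs2)): drop {truck_at(t2,whs2)}, keep {in(p5,t2), pkg_at(p1,whs2)}, require {truck_at(t2,whs1)}
    → {in(p5,t2), pkg_at(p1,whs2), truck_at(t2,whs1)}

== RESULT ==
["in(p5,t2)", "pkg_at(p1,whs2)", "truck_at(t2,whs1)"]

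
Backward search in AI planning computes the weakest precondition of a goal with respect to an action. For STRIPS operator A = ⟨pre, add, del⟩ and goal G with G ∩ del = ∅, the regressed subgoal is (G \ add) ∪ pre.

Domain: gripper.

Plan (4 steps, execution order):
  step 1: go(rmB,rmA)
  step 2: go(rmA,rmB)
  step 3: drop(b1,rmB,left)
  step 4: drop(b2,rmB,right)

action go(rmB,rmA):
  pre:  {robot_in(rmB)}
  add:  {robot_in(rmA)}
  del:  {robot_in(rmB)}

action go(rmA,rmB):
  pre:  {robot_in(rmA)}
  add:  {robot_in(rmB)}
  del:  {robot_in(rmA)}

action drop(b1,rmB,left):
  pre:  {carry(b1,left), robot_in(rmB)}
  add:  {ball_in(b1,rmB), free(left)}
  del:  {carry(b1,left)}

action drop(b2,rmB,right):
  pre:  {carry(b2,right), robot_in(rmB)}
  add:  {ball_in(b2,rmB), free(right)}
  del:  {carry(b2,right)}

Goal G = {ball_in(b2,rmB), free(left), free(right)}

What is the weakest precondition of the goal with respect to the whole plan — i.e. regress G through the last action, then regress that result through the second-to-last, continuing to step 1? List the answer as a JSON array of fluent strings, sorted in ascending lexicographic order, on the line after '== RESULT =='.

Regress step by step:
  through step 4 (drop(b2,rmB,right)): drop {ball_in(b2,rmB), free(right)}, keep {free(left)}, require {carry(b2,right), robot_in(rmB)}
    → {carry(b2,right), free(left), robot_in(rmB)}
  through step 3 (drop(b1,rmB,left)): drop {free(left)}, keep {carry(b2,right), robot_in(rmB)}, require {carry(b1,left), robot_in(rmB)}
    → {carry(b1,left), carry(b2,right), robot_in(rmB)}
  through step 2 (go(rmA,rmB)): drop {robot_in(rmB)}, keep {carry(b1,left), carry(b2,right)}, require {robot_in(rmA)}
    → {carry(b1,left), carry(b2,right), robot_in(rmA)}
  through step 1 (go(rmB,rmA)): drop {robot_in(rmA)}, keep {carry(b1,left), carry(b2,right)}, require {robot_in(rmB)}
    → {carry(b1,left), carry(b2,right), robot_in(rmB)}

== RESULT ==
["carry(b1,left)", "carry(b2,right)", "robot_in(rmB)"]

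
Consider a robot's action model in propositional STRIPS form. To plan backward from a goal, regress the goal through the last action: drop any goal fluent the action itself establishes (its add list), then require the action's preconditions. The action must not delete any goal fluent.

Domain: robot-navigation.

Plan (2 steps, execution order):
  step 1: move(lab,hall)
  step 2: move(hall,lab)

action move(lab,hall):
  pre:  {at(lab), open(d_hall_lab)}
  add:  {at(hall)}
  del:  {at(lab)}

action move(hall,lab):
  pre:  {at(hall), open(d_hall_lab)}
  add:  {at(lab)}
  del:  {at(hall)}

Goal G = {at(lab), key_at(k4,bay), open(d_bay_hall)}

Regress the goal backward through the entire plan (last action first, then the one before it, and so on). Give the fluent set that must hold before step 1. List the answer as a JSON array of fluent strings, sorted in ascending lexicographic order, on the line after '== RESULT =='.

Regress step by step:
  through step 2 (move(hall,lab)): drop {at(lab)}, keep {key_at(k4,bay), open(d_bay_hall)}, require {at(hall), open(d_hall_lab)}
    → {at(hall), key_at(k4,bay), open(d_bay_hall), open(d_hall_lab)}
  through step 1 (move(lab,hall)): drop {at(hall)}, keep {key_at(k4,bay), open(d_bay_hall), open(d_hall_lab)}, require {at(lab), open(d_hall_lab)}
    → {at(lab), key_at(k4,bay), open(d_bay_hall), open(d_hall_lab)}

== RESULT ==
["at(lab)", "key_at(k4,bay)", "open(d_bay_hall)", "open(d_hall_lab)"]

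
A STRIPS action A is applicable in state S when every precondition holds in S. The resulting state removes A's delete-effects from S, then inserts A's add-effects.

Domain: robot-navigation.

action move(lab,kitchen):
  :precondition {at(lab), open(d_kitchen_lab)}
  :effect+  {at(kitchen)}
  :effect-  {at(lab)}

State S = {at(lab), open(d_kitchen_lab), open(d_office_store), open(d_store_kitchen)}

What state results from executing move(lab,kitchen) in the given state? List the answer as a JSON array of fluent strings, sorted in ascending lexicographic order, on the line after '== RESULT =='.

Compute (S \ del) ∪ add:
  pre ⊆ S: {at(lab), open(d_kitchen_lab)} ⊆ S  — applicable
  S \ del = {open(d_kitchen_lab), open(d_office_store), open(d_store_kitchen)}
  ∪ add   = {at(kitchen), open(d_kitchen_lab), open(d_office_store), open(d_store_kitchen)}

== RESULT ==
["at(kitchen)", "open(d_kitchen_lab)", "open(d_office_store)", "open(d_store_kitchen)"]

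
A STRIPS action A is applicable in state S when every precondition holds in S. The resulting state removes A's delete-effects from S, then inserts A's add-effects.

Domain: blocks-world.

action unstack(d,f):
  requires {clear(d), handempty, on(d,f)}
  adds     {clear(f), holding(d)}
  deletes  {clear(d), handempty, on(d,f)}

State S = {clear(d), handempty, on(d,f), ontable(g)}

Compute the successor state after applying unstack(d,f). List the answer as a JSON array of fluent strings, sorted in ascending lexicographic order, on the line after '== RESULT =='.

Progress:
  pre ⊆ S: {clear(d), handempty, on(d,f)} ⊆ S  — applicable
  S \ del = {ontable(g)}
  ∪ add   = {clear(f), holding(d), ontable(g)}

== RESULT ==
["clear(f)", "holding(d)", "ontable(g)"]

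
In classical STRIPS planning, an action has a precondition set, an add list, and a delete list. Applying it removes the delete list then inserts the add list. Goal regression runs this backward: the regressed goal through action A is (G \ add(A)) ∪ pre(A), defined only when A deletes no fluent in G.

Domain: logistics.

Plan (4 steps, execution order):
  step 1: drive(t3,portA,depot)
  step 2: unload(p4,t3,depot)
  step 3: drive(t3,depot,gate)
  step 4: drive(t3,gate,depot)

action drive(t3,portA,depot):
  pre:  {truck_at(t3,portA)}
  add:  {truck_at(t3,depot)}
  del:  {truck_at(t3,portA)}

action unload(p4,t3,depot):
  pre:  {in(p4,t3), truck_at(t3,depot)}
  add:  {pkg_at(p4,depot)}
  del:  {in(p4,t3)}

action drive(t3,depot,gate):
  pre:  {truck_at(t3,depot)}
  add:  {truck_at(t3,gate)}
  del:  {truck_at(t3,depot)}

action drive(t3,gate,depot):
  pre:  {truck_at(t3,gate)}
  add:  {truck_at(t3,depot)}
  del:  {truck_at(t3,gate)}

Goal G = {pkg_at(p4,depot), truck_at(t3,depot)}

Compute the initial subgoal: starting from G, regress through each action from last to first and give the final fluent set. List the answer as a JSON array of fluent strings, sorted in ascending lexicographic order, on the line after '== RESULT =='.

Work backward from the goal:
  through step 4 (drive(t3,gate,depot)): drop {truck_at(t3,depot)}, keep {pkg_at(p4,depot)}, require {truck_at(t3,gate)}
    → {pkg_at(p4,depot), truck_at(t3,gate)}
  through step 3 (drive(t3,depot,gate)): drop {truck_at(t3,gate)}, keep {pkg_at(p4,depot)}, require {truck_at(t3,depot)}
    → {pkg_at(p4,depot), truck_at(t3,depot)}
  through step 2 (unload(p4,t3,depot)): drop {pkg_at(p4,depot)}, keep {truck_at(t3,depot)}, require {in(p4,t3), truck_at(t3,depot)}
    → {in(p4,t3), truck_at(t3,depot)}
  through step 1 (drive(t3,portA,depot)): drop {truck_at(t3,depot)}, keep {in(p4,t3)}, require {truck_at(t3,portA)}
    → {in(p4,t3), truck_at(t3,portA)}

== RESULT ==
["in(p4,t3)", "truck_at(t3,portA)"]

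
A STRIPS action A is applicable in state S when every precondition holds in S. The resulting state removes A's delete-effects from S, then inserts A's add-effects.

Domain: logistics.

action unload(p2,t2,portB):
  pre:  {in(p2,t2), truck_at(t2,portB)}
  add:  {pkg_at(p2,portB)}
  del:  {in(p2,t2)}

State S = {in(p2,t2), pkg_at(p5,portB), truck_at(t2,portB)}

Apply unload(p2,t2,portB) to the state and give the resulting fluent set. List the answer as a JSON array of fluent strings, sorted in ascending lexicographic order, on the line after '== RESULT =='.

Progress:
  pre ⊆ S: {in(p2,t2), truck_at(t2,portB)} ⊆ S  — applicable
  S \ del = {pkg_at(p5,portB), truck_at(t2,portB)}
  ∪ add   = {pkg_at(p2,portB), pkg_at(p5,portB), truck_at(t2,portB)}

== RESULT ==
["pkg_at(p2,portB)", "pkg_at(p5,portB)", "truck_at(t2,portB)"]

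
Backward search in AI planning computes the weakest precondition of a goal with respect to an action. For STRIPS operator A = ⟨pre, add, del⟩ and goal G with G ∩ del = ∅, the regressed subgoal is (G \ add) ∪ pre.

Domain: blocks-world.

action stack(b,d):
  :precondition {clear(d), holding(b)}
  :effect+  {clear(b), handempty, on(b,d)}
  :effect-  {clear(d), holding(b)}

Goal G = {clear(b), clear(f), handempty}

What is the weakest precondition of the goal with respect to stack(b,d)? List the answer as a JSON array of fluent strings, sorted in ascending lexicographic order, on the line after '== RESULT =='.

Compute (G \ add) ∪ pre:
  G ∩ del = {}  (empty — regression defined)
  G \ add = {clear(b), clear(f), handempty} \ {clear(b), handempty, on(b,d)} = {clear(f)}
  ∪ pre   = {clear(f)} ∪ {clear(d), holding(b)}
          = {clear(d), clear(f), holding(b)}

== RESULT ==
["clear(d)", "clear(f)", "holding(b)"]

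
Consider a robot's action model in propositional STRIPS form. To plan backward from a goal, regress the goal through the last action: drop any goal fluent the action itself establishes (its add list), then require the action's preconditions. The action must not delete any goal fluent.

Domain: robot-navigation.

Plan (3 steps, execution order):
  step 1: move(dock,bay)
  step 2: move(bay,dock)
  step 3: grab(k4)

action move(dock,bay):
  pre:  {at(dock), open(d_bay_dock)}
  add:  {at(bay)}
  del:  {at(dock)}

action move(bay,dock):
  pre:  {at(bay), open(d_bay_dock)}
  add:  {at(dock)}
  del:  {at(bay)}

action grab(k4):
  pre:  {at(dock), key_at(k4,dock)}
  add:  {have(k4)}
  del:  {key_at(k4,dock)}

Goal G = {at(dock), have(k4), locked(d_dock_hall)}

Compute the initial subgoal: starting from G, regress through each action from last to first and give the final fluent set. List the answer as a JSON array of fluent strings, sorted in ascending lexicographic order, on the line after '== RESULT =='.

Regress step by step:
  through step 3 (grab(k4)): drop {have(k4)}, keep {at(dock), locked(d_dock_hall)}, require {at(dock), key_at(k4,dock)}
    → {at(dock), key_at(k4,dock), locked(d_dock_hall)}
  through step 2 (move(bay,dock)): drop {at(dock)}, keep {key_at(k4,dock), locked(d_dock_hall)}, require {at(bay), open(d_bay_dock)}
    → {at(bay), key_at(k4,dock), locked(d_dock_hall), open(d_bay_dock)}
  through step 1 (move(dock,bay)): drop {at(bay)}, keep {key_at(k4,dock), locked(d_dock_hall), open(d_bay_dock)}, require {at(dock), open(d_bay_dock)}
    → {at(dock), key_at(k4,dock), locked(d_dock_hall), open(d_bay_dock)}

== RESULT ==
["at(dock)", "key_at(k4,dock)", "locked(d_dock_hall)", "open(d_bay_dock)"]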